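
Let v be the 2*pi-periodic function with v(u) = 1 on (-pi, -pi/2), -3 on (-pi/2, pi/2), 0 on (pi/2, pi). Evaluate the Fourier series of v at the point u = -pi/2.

At u = -pi/2 the one-sided limits are v(-pi/2^-) = 1 and v(-pi/2^+) = -3.
By Dirichlet's theorem the series converges to their average, [(1) + (-3)]/2 = -1.

-1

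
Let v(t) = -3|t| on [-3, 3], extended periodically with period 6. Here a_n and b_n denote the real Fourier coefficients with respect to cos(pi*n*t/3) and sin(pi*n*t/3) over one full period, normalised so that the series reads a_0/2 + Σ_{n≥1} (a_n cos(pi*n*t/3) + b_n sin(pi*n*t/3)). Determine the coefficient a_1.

36/pi**2

a_1 = 1/3 ∫_{-3}^{3} v(t) cos(pi*t/3) dt.
v is even and cos(pi*t/3) is even, so the integrand is even and a_1 = 2/3 ∫_0^{3} v(t) cos(pi*t/3) dt.
Integrating by parts (boundary term plus one more integral), an antiderivative of (-3*t) cos(pi*t/3) is -9*t*sin(pi*t/3)/pi - 27*cos(pi*t/3)/pi**2; evaluating from 0 to 3: ∫_{0}^{3} (-3*t) cos(pi*t/3) dt = (27/pi**2) - (-27/pi**2) = 54/pi**2.
Hence a_1 = (2/3)·(54/pi**2) = 36/pi**2.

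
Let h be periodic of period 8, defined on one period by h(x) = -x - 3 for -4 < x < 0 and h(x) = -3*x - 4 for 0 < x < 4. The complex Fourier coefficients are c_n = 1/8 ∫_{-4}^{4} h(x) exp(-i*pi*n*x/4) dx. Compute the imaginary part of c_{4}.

Since h is real-valued, Im(c_{4}) = -1/8 ∫_{-4}^{4} h(x) sin(pi*x) dx = -b_{4}/2.
Split the integral at the breakpoints.
Integrating by parts (boundary term plus one more integral), an antiderivative of (-x - 3) sin(pi*x) is x*cos(pi*x)/pi - sin(pi*x)/pi**2 + 3*cos(pi*x)/pi; evaluating from -4 to 0: ∫_{-4}^{0} (-x - 3) sin(pi*x) dx = (3/pi) - (-1/pi) = 4/pi.
Integrating by parts (boundary term plus one more integral), an antiderivative of (-3*x - 4) sin(pi*x) is 3*x*cos(pi*x)/pi - 3*sin(pi*x)/pi**2 + 4*cos(pi*x)/pi; evaluating from 0 to 4: ∫_{0}^{4} (-3*x - 4) sin(pi*x) dx = (16/pi) - (4/pi) = 12/pi.
So ∫_{-4}^{4} h(x) sin(pi*x) dx = 16/pi.
Hence Im(c_{4}) = (-1/8)·(16/pi) = -2/pi.

-2/pi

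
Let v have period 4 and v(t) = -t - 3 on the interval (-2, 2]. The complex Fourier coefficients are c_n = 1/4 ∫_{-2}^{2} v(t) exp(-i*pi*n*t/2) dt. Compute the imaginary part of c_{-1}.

-2/pi

Since v is real-valued, Im(c_{-1}) = -1/4 ∫_{-2}^{2} v(t) sin(-pi*t/2) dt = b_{1}/2.
Integrating by parts (boundary term plus one more integral), an antiderivative of (-t - 3) sin(-pi*t/2) is -2*t*cos(pi*t/2)/pi + 4*sin(pi*t/2)/pi**2 - 6*cos(pi*t/2)/pi; evaluating from -2 to 2: ∫_{-2}^{2} (-t - 3) sin(-pi*t/2) dt = (10/pi) - (2/pi) = 8/pi.
Hence Im(c_{-1}) = (-1/4)·(8/pi) = -2/pi.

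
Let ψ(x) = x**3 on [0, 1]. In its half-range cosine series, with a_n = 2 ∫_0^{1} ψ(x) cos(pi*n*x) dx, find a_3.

2*(4 - 9*pi**2)/(27*pi**4)

a_3 = 2 ∫_0^{1} (x**3) cos(3*pi*x) dx.
Integrating by parts three times (tabular method), an antiderivative of (x**3) cos(3*pi*x) is x**3*sin(3*pi*x)/(3*pi) + x**2*cos(3*pi*x)/(3*pi**2) - 2*x*sin(3*pi*x)/(9*pi**3) - 2*cos(3*pi*x)/(27*pi**4); evaluating from 0 to 1: ∫_{0}^{1} (x**3) cos(3*pi*x) dx = ((2 - 9*pi**2)/(27*pi**4)) - (-2/(27*pi**4)) = (4 - 9*pi**2)/(27*pi**4).
Hence a_3 = 2·((4 - 9*pi**2)/(27*pi**4)) = 2*(4 - 9*pi**2)/(27*pi**4).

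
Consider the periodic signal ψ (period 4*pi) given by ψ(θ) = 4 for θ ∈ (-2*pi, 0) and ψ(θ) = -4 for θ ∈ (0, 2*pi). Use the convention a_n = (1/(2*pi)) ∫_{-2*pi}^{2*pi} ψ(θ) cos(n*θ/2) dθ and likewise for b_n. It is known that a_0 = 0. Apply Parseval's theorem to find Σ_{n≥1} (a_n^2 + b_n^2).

32

Parseval: a_0^2/2 + Σ_{n≥1} (a_n^2+b_n^2) = (1/(2*pi)) ∫_{-2*pi}^{2*pi} ψ(θ)^2 dθ = 32.
Subtract a_0^2/2 = 0: Σ (a_n^2+b_n^2) = 32.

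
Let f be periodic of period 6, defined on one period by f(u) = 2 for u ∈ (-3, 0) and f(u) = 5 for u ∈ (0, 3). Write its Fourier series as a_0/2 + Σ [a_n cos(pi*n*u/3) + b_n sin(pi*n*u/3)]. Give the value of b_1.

b_1 = 1/3 ∫_{-3}^{3} f(u) sin(pi*u/3) du.
Split the integral at the breakpoints.
Directly, an antiderivative of (2) sin(pi*u/3) is -6*cos(pi*u/3)/pi; evaluating from -3 to 0: ∫_{-3}^{0} (2) sin(pi*u/3) du = (-6/pi) - (6/pi) = -12/pi.
Directly, an antiderivative of (5) sin(pi*u/3) is -15*cos(pi*u/3)/pi; evaluating from 0 to 3: ∫_{0}^{3} (5) sin(pi*u/3) du = (15/pi) - (-15/pi) = 30/pi.
Summing the pieces and multiplying by (1/3) gives b_1 = 6/pi.

6/pi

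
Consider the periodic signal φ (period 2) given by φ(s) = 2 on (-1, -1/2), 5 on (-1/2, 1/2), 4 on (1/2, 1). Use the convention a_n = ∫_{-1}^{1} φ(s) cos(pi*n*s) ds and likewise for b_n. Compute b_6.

b_6 = ∫_{-1}^{1} φ(s) sin(6*pi*s) ds.
Split the integral at the breakpoints.
Directly, an antiderivative of (2) sin(6*pi*s) is -cos(6*pi*s)/(3*pi); evaluating from -1 to -1/2: ∫_{-1}^{-1/2} (2) sin(6*pi*s) ds = (1/(3*pi)) - (-1/(3*pi)) = 2/(3*pi).
Directly, an antiderivative of (5) sin(6*pi*s) is -5*cos(6*pi*s)/(6*pi); evaluating from -1/2 to 1/2: ∫_{-1/2}^{1/2} (5) sin(6*pi*s) ds = (5/(6*pi)) - (5/(6*pi)) = 0.
Directly, an antiderivative of (4) sin(6*pi*s) is -2*cos(6*pi*s)/(3*pi); evaluating from 1/2 to 1: ∫_{1/2}^{1} (4) sin(6*pi*s) ds = (-2/(3*pi)) - (2/(3*pi)) = -4/(3*pi).
Summing the pieces gives b_6 = -2/(3*pi).

-2/(3*pi)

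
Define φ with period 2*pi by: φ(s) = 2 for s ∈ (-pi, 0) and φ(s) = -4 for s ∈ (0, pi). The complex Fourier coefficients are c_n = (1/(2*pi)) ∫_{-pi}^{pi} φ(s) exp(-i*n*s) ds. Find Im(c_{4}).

0

Since φ is real-valued, Im(c_{4}) = -(1/(2*pi)) ∫_{-pi}^{pi} φ(s) sin(4*s) ds = -b_{4}/2.
Split the integral at the breakpoints.
Directly, an antiderivative of (2) sin(4*s) is -cos(4*s)/2; evaluating from -pi to 0: ∫_{-pi}^{0} (2) sin(4*s) ds = (-1/2) - (-1/2) = 0.
Directly, an antiderivative of (-4) sin(4*s) is cos(4*s); evaluating from 0 to pi: ∫_{0}^{pi} (-4) sin(4*s) ds = (1) - (1) = 0.
So ∫_{-pi}^{pi} φ(s) sin(4*s) ds = 0.
Hence Im(c_{4}) = (-1/(2*pi))·(0) = 0.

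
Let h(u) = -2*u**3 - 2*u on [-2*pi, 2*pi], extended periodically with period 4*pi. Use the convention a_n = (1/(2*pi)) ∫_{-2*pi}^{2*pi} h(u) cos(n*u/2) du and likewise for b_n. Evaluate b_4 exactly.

-1 + 8*pi**2

b_4 = (1/(2*pi)) ∫_{-2*pi}^{2*pi} h(u) sin(2*u) du.
h is odd and sin(2*u) is odd, so the integrand is even and b_4 = 1/pi ∫_0^{2*pi} h(u) sin(2*u) du.
Integrating by parts three times (tabular method), an antiderivative of (-2*u**3 - 2*u) sin(2*u) is u**3*cos(2*u) - 3*u**2*sin(2*u)/2 - u*cos(2*u)/2 + sin(2*u)/4; evaluating from 0 to 2*pi: ∫_{0}^{2*pi} (-2*u**3 - 2*u) sin(2*u) du = (-pi + 8*pi**3) - (0) = -pi + 8*pi**3.
Hence b_4 = (1/pi)·(-pi + 8*pi**3) = -1 + 8*pi**2.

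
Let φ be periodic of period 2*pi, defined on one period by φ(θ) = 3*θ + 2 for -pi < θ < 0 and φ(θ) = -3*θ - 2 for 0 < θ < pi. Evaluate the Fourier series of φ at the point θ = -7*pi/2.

-3*pi/2 - 2

θ = -7*pi/2 differs from θ = pi/2 by -2 full period(s), and the series is 2*pi-periodic.
φ is continuous at θ = pi/2 with value -3*pi/2 - 2, so the series converges to -3*pi/2 - 2 there.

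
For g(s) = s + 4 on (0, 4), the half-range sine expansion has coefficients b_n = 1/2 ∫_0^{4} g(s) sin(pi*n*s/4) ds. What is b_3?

b_3 = 1/2 ∫_0^{4} (s + 4) sin(3*pi*s/4) ds.
Integrating by parts (boundary term plus one more integral), an antiderivative of (s + 4) sin(3*pi*s/4) is -4*s*cos(3*pi*s/4)/(3*pi) + 16*sin(3*pi*s/4)/(9*pi**2) - 16*cos(3*pi*s/4)/(3*pi); evaluating from 0 to 4: ∫_{0}^{4} (s + 4) sin(3*pi*s/4) ds = (32/(3*pi)) - (-16/(3*pi)) = 16/pi.
Hence b_3 = (1/2)·(16/pi) = 8/pi.

8/pi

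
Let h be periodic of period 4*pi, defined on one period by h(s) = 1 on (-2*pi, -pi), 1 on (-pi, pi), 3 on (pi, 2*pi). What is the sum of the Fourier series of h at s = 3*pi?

1

s = 3*pi differs from s = -pi by 1 full period(s), and the series is 4*pi-periodic.
h is continuous at s = -pi with value 1, so the series converges to 1 there.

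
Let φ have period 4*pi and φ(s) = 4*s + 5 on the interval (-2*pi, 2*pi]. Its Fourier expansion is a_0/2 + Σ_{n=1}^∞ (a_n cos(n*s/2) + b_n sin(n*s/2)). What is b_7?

b_7 = (1/(2*pi)) ∫_{-2*pi}^{2*pi} φ(s) sin(7*s/2) ds.
Integrating by parts (boundary term plus one more integral), an antiderivative of (4*s + 5) sin(7*s/2) is -8*s*cos(7*s/2)/7 + 16*sin(7*s/2)/49 - 10*cos(7*s/2)/7; evaluating from -2*pi to 2*pi: ∫_{-2*pi}^{2*pi} (4*s + 5) sin(7*s/2) ds = (10/7 + 16*pi/7) - (10/7 - 16*pi/7) = 32*pi/7.
Hence b_7 = (1/(2*pi))·(32*pi/7) = 16/7.

16/7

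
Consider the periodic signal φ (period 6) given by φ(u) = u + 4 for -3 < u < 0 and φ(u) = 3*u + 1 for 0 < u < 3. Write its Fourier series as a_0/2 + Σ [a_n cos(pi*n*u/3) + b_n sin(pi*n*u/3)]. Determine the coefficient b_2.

b_2 = 1/3 ∫_{-3}^{3} φ(u) sin(2*pi*u/3) du.
Split the integral at the breakpoints.
Integrating by parts (boundary term plus one more integral), an antiderivative of (u + 4) sin(2*pi*u/3) is -3*u*cos(2*pi*u/3)/(2*pi) + 9*sin(2*pi*u/3)/(4*pi**2) - 6*cos(2*pi*u/3)/pi; evaluating from -3 to 0: ∫_{-3}^{0} (u + 4) sin(2*pi*u/3) du = (-6/pi) - (-3/(2*pi)) = -9/(2*pi).
Integrating by parts (boundary term plus one more integral), an antiderivative of (3*u + 1) sin(2*pi*u/3) is -9*u*cos(2*pi*u/3)/(2*pi) + 27*sin(2*pi*u/3)/(4*pi**2) - 3*cos(2*pi*u/3)/(2*pi); evaluating from 0 to 3: ∫_{0}^{3} (3*u + 1) sin(2*pi*u/3) du = (-15/pi) - (-3/(2*pi)) = -27/(2*pi).
Summing the pieces and multiplying by (1/3) gives b_2 = -6/pi.

-6/pi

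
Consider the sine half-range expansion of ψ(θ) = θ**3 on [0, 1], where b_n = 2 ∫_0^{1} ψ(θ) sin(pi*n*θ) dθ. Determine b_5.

2*(-6 + 25*pi**2)/(125*pi**3)

b_5 = 2 ∫_0^{1} (θ**3) sin(5*pi*θ) dθ.
Integrating by parts three times (tabular method), an antiderivative of (θ**3) sin(5*pi*θ) is -θ**3*cos(5*pi*θ)/(5*pi) + 3*θ**2*sin(5*pi*θ)/(25*pi**2) + 6*θ*cos(5*pi*θ)/(125*pi**3) - 6*sin(5*pi*θ)/(625*pi**4); evaluating from 0 to 1: ∫_{0}^{1} (θ**3) sin(5*pi*θ) dθ = ((-6 + 25*pi**2)/(125*pi**3)) - (0) = (-6 + 25*pi**2)/(125*pi**3).
Hence b_5 = 2·((-6 + 25*pi**2)/(125*pi**3)) = 2*(-6 + 25*pi**2)/(125*pi**3).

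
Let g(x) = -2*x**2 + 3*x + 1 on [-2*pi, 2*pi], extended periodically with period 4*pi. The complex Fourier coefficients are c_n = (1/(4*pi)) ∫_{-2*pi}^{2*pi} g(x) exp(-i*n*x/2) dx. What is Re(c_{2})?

Since g is real-valued, Re(c_{2}) = (1/(4*pi)) ∫_{-2*pi}^{2*pi} g(x) cos(x) dx = a_{2}/2.
Integrating by parts twice (tabular method), an antiderivative of (-2*x**2 + 3*x + 1) cos(x) is -2*x**2*sin(x) + 3*x*sin(x) - 4*x*cos(x) + 5*sin(x) + 3*cos(x); evaluating from -2*pi to 2*pi: ∫_{-2*pi}^{2*pi} (-2*x**2 + 3*x + 1) cos(x) dx = (3 - 8*pi) - (3 + 8*pi) = -16*pi.
Hence Re(c_{2}) = (1/(4*pi))·(-16*pi) = -4.

-4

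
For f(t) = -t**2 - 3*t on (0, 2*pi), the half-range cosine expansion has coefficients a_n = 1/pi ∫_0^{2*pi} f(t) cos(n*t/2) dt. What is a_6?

a_6 = 1/pi ∫_0^{2*pi} (-t**2 - 3*t) cos(3*t) dt.
Integrating by parts twice (tabular method), an antiderivative of (-t**2 - 3*t) cos(3*t) is -t**2*sin(3*t)/3 - t*sin(3*t) - 2*t*cos(3*t)/9 + 2*sin(3*t)/27 - cos(3*t)/3; evaluating from 0 to 2*pi: ∫_{0}^{2*pi} (-t**2 - 3*t) cos(3*t) dt = (-4*pi/9 - 1/3) - (-1/3) = -4*pi/9.
Hence a_6 = (1/pi)·(-4*pi/9) = -4/9.

-4/9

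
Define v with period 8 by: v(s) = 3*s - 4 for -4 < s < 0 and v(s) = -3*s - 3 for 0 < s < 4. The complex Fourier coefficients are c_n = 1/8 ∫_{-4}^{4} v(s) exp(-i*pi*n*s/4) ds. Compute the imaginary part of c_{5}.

Since v is real-valued, Im(c_{5}) = -1/8 ∫_{-4}^{4} v(s) sin(5*pi*s/4) ds = -b_{5}/2.
Split the integral at the breakpoints.
Integrating by parts (boundary term plus one more integral), an antiderivative of (3*s - 4) sin(5*pi*s/4) is -12*s*cos(5*pi*s/4)/(5*pi) + 48*sin(5*pi*s/4)/(25*pi**2) + 16*cos(5*pi*s/4)/(5*pi); evaluating from -4 to 0: ∫_{-4}^{0} (3*s - 4) sin(5*pi*s/4) ds = (16/(5*pi)) - (-64/(5*pi)) = 16/pi.
Integrating by parts (boundary term plus one more integral), an antiderivative of (-3*s - 3) sin(5*pi*s/4) is 12*s*cos(5*pi*s/4)/(5*pi) - 48*sin(5*pi*s/4)/(25*pi**2) + 12*cos(5*pi*s/4)/(5*pi); evaluating from 0 to 4: ∫_{0}^{4} (-3*s - 3) sin(5*pi*s/4) ds = (-12/pi) - (12/(5*pi)) = -72/(5*pi).
So ∫_{-4}^{4} v(s) sin(5*pi*s/4) ds = 8/(5*pi).
Hence Im(c_{5}) = (-1/8)·(8/(5*pi)) = -1/(5*pi).

-1/(5*pi)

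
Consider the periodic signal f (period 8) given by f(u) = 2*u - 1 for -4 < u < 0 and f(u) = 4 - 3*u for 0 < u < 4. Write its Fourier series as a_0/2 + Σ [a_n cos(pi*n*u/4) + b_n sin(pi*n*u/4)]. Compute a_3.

40/(9*pi**2)

a_3 = 1/4 ∫_{-4}^{4} f(u) cos(3*pi*u/4) du.
Split the integral at the breakpoints.
Integrating by parts (boundary term plus one more integral), an antiderivative of (2*u - 1) cos(3*pi*u/4) is 8*u*sin(3*pi*u/4)/(3*pi) - 4*sin(3*pi*u/4)/(3*pi) + 32*cos(3*pi*u/4)/(9*pi**2); evaluating from -4 to 0: ∫_{-4}^{0} (2*u - 1) cos(3*pi*u/4) du = (32/(9*pi**2)) - (-32/(9*pi**2)) = 64/(9*pi**2).
Integrating by parts (boundary term plus one more integral), an antiderivative of (4 - 3*u) cos(3*pi*u/4) is -4*u*sin(3*pi*u/4)/pi + 16*sin(3*pi*u/4)/(3*pi) - 16*cos(3*pi*u/4)/(3*pi**2); evaluating from 0 to 4: ∫_{0}^{4} (4 - 3*u) cos(3*pi*u/4) du = (16/(3*pi**2)) - (-16/(3*pi**2)) = 32/(3*pi**2).
Summing the pieces and multiplying by (1/4) gives a_3 = 40/(9*pi**2).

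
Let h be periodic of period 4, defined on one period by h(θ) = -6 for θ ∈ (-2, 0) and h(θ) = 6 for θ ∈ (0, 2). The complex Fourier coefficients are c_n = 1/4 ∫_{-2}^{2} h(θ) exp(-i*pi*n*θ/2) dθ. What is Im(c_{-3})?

4/pi

Since h is real-valued, Im(c_{-3}) = -1/4 ∫_{-2}^{2} h(θ) sin(-3*pi*θ/2) dθ = b_{3}/2.
h is odd and sin(-3*pi*θ/2) is odd, so the integrand is even: ∫_{-2}^{2} h(θ) sin(-3*pi*θ/2) dθ = 2∫_0^{2} h(θ) sin(-3*pi*θ/2) dθ.
Directly, an antiderivative of (6) sin(-3*pi*θ/2) is 4*cos(3*pi*θ/2)/pi; evaluating from 0 to 2: ∫_{0}^{2} (6) sin(-3*pi*θ/2) dθ = (-4/pi) - (4/pi) = -8/pi.
So ∫_{-2}^{2} h(θ) sin(-3*pi*θ/2) dθ = -16/pi.
Hence Im(c_{-3}) = (-1/4)·(-16/pi) = 4/pi.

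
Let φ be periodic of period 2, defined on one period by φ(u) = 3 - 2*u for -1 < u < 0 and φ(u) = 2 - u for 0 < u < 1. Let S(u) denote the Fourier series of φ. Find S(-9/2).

4

u = -9/2 differs from u = -1/2 by -2 full period(s), and the series is 2-periodic.
φ is continuous at u = -1/2 with value 4, so the series converges to 4 there.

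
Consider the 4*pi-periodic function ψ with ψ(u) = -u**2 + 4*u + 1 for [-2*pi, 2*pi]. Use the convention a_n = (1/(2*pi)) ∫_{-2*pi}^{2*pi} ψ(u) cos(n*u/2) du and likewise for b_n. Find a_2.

a_2 = (1/(2*pi)) ∫_{-2*pi}^{2*pi} ψ(u) cos(u) du.
Integrating by parts twice (tabular method), an antiderivative of (-u**2 + 4*u + 1) cos(u) is -u**2*sin(u) + 4*u*sin(u) - 2*u*cos(u) + 3*sin(u) + 4*cos(u); evaluating from -2*pi to 2*pi: ∫_{-2*pi}^{2*pi} (-u**2 + 4*u + 1) cos(u) du = (4 - 4*pi) - (4 + 4*pi) = -8*pi.
Hence a_2 = (1/(2*pi))·(-8*pi) = -4.

-4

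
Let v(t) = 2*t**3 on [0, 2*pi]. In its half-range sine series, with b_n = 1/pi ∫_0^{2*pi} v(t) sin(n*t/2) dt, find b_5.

b_5 = 1/pi ∫_0^{2*pi} (2*t**3) sin(5*t/2) dt.
Integrating by parts three times (tabular method), an antiderivative of (2*t**3) sin(5*t/2) is -4*t**3*cos(5*t/2)/5 + 24*t**2*sin(5*t/2)/25 + 96*t*cos(5*t/2)/125 - 192*sin(5*t/2)/625; evaluating from 0 to 2*pi: ∫_{0}^{2*pi} (2*t**3) sin(5*t/2) dt = (32*pi*(-6 + 25*pi**2)/125) - (0) = 32*pi*(-6 + 25*pi**2)/125.
Hence b_5 = (1/pi)·(32*pi*(-6 + 25*pi**2)/125) = -192/125 + 32*pi**2/5.

-192/125 + 32*pi**2/5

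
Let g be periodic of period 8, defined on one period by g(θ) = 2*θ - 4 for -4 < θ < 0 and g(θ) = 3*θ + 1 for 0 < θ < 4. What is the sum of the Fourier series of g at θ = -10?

θ = -10 differs from θ = -2 by -1 full period(s), and the series is 8-periodic.
g is continuous at θ = -2 with value -8, so the series converges to -8 there.

-8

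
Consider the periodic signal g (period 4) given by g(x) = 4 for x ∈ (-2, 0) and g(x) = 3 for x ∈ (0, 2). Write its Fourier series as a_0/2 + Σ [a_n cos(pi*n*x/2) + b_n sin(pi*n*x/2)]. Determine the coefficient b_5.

b_5 = 1/2 ∫_{-2}^{2} g(x) sin(5*pi*x/2) dx.
Split the integral at the breakpoints.
Directly, an antiderivative of (4) sin(5*pi*x/2) is -8*cos(5*pi*x/2)/(5*pi); evaluating from -2 to 0: ∫_{-2}^{0} (4) sin(5*pi*x/2) dx = (-8/(5*pi)) - (8/(5*pi)) = -16/(5*pi).
Directly, an antiderivative of (3) sin(5*pi*x/2) is -6*cos(5*pi*x/2)/(5*pi); evaluating from 0 to 2: ∫_{0}^{2} (3) sin(5*pi*x/2) dx = (6/(5*pi)) - (-6/(5*pi)) = 12/(5*pi).
Summing the pieces and multiplying by (1/2) gives b_5 = -2/(5*pi).

-2/(5*pi)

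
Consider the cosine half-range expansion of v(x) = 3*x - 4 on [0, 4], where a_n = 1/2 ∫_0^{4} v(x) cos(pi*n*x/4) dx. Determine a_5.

-48/(25*pi**2)

a_5 = 1/2 ∫_0^{4} (3*x - 4) cos(5*pi*x/4) dx.
Integrating by parts (boundary term plus one more integral), an antiderivative of (3*x - 4) cos(5*pi*x/4) is 12*x*sin(5*pi*x/4)/(5*pi) - 16*sin(5*pi*x/4)/(5*pi) + 48*cos(5*pi*x/4)/(25*pi**2); evaluating from 0 to 4: ∫_{0}^{4} (3*x - 4) cos(5*pi*x/4) dx = (-48/(25*pi**2)) - (48/(25*pi**2)) = -96/(25*pi**2).
Hence a_5 = (1/2)·(-96/(25*pi**2)) = -48/(25*pi**2).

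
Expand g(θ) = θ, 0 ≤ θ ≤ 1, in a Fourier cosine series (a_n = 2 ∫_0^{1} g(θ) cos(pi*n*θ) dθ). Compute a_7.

a_7 = 2 ∫_0^{1} (θ) cos(7*pi*θ) dθ.
Integrating by parts (boundary term plus one more integral), an antiderivative of (θ) cos(7*pi*θ) is θ*sin(7*pi*θ)/(7*pi) + cos(7*pi*θ)/(49*pi**2); evaluating from 0 to 1: ∫_{0}^{1} (θ) cos(7*pi*θ) dθ = (-1/(49*pi**2)) - (1/(49*pi**2)) = -2/(49*pi**2).
Hence a_7 = 2·(-2/(49*pi**2)) = -4/(49*pi**2).

-4/(49*pi**2)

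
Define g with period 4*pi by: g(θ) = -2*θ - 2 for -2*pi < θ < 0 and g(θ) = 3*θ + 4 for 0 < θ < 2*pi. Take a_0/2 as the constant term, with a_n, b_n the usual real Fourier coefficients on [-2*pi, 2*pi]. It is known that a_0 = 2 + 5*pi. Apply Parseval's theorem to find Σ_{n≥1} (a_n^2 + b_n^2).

Parseval: a_0^2/2 + Σ_{n≥1} (a_n^2+b_n^2) = (1/(2*pi)) ∫_{-2*pi}^{2*pi} g(θ)^2 dθ = 20 + 16*pi + 52*pi**2/3.
Subtract a_0^2/2 = (2 + 5*pi)**2/2: Σ (a_n^2+b_n^2) = 18 + 6*pi + 29*pi**2/6.

18 + 6*pi + 29*pi**2/6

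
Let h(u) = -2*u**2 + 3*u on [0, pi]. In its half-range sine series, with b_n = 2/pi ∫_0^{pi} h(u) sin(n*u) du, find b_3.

-4*pi/3 + 16/(27*pi) + 2

b_3 = 2/pi ∫_0^{pi} (-2*u**2 + 3*u) sin(3*u) du.
Integrating by parts twice (tabular method), an antiderivative of (-2*u**2 + 3*u) sin(3*u) is 2*u**2*cos(3*u)/3 - 4*u*sin(3*u)/9 - u*cos(3*u) + sin(3*u)/3 - 4*cos(3*u)/27; evaluating from 0 to pi: ∫_{0}^{pi} (-2*u**2 + 3*u) sin(3*u) du = (-2*pi**2/3 + 4/27 + pi) - (-4/27) = -2*pi**2/3 + 8/27 + pi.
Hence b_3 = (2/pi)·(-2*pi**2/3 + 8/27 + pi) = -4*pi/3 + 16/(27*pi) + 2.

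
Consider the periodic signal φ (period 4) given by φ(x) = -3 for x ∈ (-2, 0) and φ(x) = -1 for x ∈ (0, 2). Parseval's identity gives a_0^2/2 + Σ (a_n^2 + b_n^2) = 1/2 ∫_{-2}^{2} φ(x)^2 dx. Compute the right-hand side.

10

1/2 ∫_{-2}^{2} φ(x)^2 dx = 1/2 · (20) = 10.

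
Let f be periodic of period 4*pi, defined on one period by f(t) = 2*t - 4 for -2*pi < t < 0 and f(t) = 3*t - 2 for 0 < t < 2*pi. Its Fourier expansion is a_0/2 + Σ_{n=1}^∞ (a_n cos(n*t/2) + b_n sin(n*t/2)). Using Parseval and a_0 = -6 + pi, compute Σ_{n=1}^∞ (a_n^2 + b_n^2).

Parseval: a_0^2/2 + Σ_{n≥1} (a_n^2+b_n^2) = (1/(2*pi)) ∫_{-2*pi}^{2*pi} f(t)^2 dt = 4*pi + 20 + 52*pi**2/3.
Subtract a_0^2/2 = (6 - pi)**2/2: Σ (a_n^2+b_n^2) = 2 + 10*pi + 101*pi**2/6.

2 + 10*pi + 101*pi**2/6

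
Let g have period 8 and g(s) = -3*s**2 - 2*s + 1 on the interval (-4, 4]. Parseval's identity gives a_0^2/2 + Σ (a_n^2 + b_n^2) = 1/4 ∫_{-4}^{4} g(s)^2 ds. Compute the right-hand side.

13534/15

1/4 ∫_{-4}^{4} g(s)^2 ds = 1/4 · (54136/15) = 13534/15.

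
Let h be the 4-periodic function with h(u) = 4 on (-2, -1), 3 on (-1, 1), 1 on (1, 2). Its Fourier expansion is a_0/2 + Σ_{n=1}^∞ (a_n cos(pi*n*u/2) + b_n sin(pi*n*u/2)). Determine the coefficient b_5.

-3/(5*pi)

b_5 = 1/2 ∫_{-2}^{2} h(u) sin(5*pi*u/2) du.
Split the integral at the breakpoints.
Directly, an antiderivative of (4) sin(5*pi*u/2) is -8*cos(5*pi*u/2)/(5*pi); evaluating from -2 to -1: ∫_{-2}^{-1} (4) sin(5*pi*u/2) du = (0) - (8/(5*pi)) = -8/(5*pi).
Directly, an antiderivative of (3) sin(5*pi*u/2) is -6*cos(5*pi*u/2)/(5*pi); evaluating from -1 to 1: ∫_{-1}^{1} (3) sin(5*pi*u/2) du = (0) - (0) = 0.
Directly, an antiderivative of (1) sin(5*pi*u/2) is -2*cos(5*pi*u/2)/(5*pi); evaluating from 1 to 2: ∫_{1}^{2} (1) sin(5*pi*u/2) du = (2/(5*pi)) - (0) = 2/(5*pi).
Summing the pieces and multiplying by (1/2) gives b_5 = -3/(5*pi).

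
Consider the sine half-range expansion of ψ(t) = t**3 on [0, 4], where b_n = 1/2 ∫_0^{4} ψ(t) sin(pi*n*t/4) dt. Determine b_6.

32*(1 - 6*pi**2)/(9*pi**3)

b_6 = 1/2 ∫_0^{4} (t**3) sin(3*pi*t/2) dt.
Integrating by parts three times (tabular method), an antiderivative of (t**3) sin(3*pi*t/2) is -2*t**3*cos(3*pi*t/2)/(3*pi) + 4*t**2*sin(3*pi*t/2)/(3*pi**2) + 16*t*cos(3*pi*t/2)/(9*pi**3) - 32*sin(3*pi*t/2)/(27*pi**4); evaluating from 0 to 4: ∫_{0}^{4} (t**3) sin(3*pi*t/2) dt = (64*(1 - 6*pi**2)/(9*pi**3)) - (0) = 64*(1 - 6*pi**2)/(9*pi**3).
Hence b_6 = (1/2)·(64*(1 - 6*pi**2)/(9*pi**3)) = 32*(1 - 6*pi**2)/(9*pi**3).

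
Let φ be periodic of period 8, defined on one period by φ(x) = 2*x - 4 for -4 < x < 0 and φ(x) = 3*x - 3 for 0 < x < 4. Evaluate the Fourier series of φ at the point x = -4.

At x = -4 the one-sided limits are φ(-4^-) = 9 and φ(-4^+) = -12.
By Dirichlet's theorem the series converges to their average, [(9) + (-12)]/2 = -3/2.

-3/2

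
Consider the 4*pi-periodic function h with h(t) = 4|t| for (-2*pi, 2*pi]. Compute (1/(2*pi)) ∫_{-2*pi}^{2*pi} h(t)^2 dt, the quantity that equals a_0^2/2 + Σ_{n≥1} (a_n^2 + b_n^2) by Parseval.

(1/(2*pi)) ∫_{-2*pi}^{2*pi} h(t)^2 dt = (1/(2*pi)) · (256*pi**3/3) = 128*pi**2/3.

128*pi**2/3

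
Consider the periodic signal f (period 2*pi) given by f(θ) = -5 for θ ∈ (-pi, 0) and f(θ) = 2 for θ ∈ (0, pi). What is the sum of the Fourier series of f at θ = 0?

-3/2

At θ = 0 the one-sided limits are f(0^-) = -5 and f(0^+) = 2.
By Dirichlet's theorem the series converges to their average, [(-5) + (2)]/2 = -3/2.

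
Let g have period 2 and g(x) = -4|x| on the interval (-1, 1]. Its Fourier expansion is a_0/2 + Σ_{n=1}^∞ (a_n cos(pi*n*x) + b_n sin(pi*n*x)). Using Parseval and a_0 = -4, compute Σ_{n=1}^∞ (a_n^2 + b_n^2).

8/3

Parseval: a_0^2/2 + Σ_{n≥1} (a_n^2+b_n^2) = ∫_{-1}^{1} g(x)^2 dx = 32/3.
Subtract a_0^2/2 = 8: Σ (a_n^2+b_n^2) = 8/3.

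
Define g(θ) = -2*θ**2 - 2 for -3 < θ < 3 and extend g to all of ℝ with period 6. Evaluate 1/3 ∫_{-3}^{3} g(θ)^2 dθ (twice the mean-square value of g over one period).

1/3 ∫_{-3}^{3} g(θ)^2 dθ = 1/3 · (2784/5) = 928/5.

928/5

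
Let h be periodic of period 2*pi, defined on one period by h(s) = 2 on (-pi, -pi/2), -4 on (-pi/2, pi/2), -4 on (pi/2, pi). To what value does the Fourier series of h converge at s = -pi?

-1

At s = -pi the one-sided limits are h(-pi^-) = -4 and h(-pi^+) = 2.
By Dirichlet's theorem the series converges to their average, [(-4) + (2)]/2 = -1.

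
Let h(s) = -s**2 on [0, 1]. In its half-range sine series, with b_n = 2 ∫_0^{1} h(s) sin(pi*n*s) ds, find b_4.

b_4 = 2 ∫_0^{1} (-s**2) sin(4*pi*s) ds.
Integrating by parts twice (tabular method), an antiderivative of (-s**2) sin(4*pi*s) is s**2*cos(4*pi*s)/(4*pi) - s*sin(4*pi*s)/(8*pi**2) - cos(4*pi*s)/(32*pi**3); evaluating from 0 to 1: ∫_{0}^{1} (-s**2) sin(4*pi*s) ds = ((-1 + 8*pi**2)/(32*pi**3)) - (-1/(32*pi**3)) = 1/(4*pi).
Hence b_4 = 2·(1/(4*pi)) = 1/(2*pi).

1/(2*pi)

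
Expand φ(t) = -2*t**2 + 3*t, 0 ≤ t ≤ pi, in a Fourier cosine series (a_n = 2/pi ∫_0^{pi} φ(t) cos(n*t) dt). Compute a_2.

-2

a_2 = 2/pi ∫_0^{pi} (-2*t**2 + 3*t) cos(2*t) dt.
Integrating by parts twice (tabular method), an antiderivative of (-2*t**2 + 3*t) cos(2*t) is -t**2*sin(2*t) + 3*t*sin(2*t)/2 - t*cos(2*t) + sin(2*t)/2 + 3*cos(2*t)/4; evaluating from 0 to pi: ∫_{0}^{pi} (-2*t**2 + 3*t) cos(2*t) dt = (3/4 - pi) - (3/4) = -pi.
Hence a_2 = (2/pi)·(-pi) = -2.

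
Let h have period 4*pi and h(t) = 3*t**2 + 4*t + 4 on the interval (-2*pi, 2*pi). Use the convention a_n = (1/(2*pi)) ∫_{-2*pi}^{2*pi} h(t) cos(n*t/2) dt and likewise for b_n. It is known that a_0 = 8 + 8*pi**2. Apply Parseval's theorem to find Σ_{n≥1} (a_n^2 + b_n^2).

Parseval: a_0^2/2 + Σ_{n≥1} (a_n^2+b_n^2) = (1/(2*pi)) ∫_{-2*pi}^{2*pi} h(t)^2 dt = 32 + 320*pi**2/3 + 288*pi**4/5.
Subtract a_0^2/2 = 32*(1 + pi**2)**2: Σ (a_n^2+b_n^2) = 128*pi**2*(5 + 3*pi**2)/15.

128*pi**2*(5 + 3*pi**2)/15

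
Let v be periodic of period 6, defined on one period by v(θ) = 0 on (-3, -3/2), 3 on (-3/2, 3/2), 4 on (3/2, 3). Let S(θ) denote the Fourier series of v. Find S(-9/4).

v is continuous at θ = -9/4 with value 0, so the series converges to 0 there.

0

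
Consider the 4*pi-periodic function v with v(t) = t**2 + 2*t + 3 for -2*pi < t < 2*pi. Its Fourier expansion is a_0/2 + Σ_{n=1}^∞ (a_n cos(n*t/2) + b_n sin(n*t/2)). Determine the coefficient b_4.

-2

b_4 = (1/(2*pi)) ∫_{-2*pi}^{2*pi} v(t) sin(2*t) dt.
Integrating by parts twice (tabular method), an antiderivative of (t**2 + 2*t + 3) sin(2*t) is -t**2*cos(2*t)/2 + t*sin(2*t)/2 - t*cos(2*t) + sin(2*t)/2 - 5*cos(2*t)/4; evaluating from -2*pi to 2*pi: ∫_{-2*pi}^{2*pi} (t**2 + 2*t + 3) sin(2*t) dt = (-2*pi**2 - 2*pi - 5/4) - (-2*pi**2 - 5/4 + 2*pi) = -4*pi.
Hence b_4 = (1/(2*pi))·(-4*pi) = -2.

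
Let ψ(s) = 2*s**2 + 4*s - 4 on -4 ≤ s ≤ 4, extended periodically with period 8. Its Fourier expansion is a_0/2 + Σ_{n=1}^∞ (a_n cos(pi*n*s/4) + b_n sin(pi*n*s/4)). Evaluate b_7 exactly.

b_7 = 1/4 ∫_{-4}^{4} ψ(s) sin(7*pi*s/4) ds.
Integrating by parts twice (tabular method), an antiderivative of (2*s**2 + 4*s - 4) sin(7*pi*s/4) is -8*s**2*cos(7*pi*s/4)/(7*pi) + 64*s*sin(7*pi*s/4)/(49*pi**2) - 16*s*cos(7*pi*s/4)/(7*pi) + 64*sin(7*pi*s/4)/(49*pi**2) + 256*cos(7*pi*s/4)/(343*pi**3) + 16*cos(7*pi*s/4)/(7*pi); evaluating from -4 to 4: ∫_{-4}^{4} (2*s**2 + 4*s - 4) sin(7*pi*s/4) ds = (16*(-16 + 539*pi**2)/(343*pi**3)) - (16*(-16 + 147*pi**2)/(343*pi**3)) = 128/(7*pi).
Hence b_7 = (1/4)·(128/(7*pi)) = 32/(7*pi).

32/(7*pi)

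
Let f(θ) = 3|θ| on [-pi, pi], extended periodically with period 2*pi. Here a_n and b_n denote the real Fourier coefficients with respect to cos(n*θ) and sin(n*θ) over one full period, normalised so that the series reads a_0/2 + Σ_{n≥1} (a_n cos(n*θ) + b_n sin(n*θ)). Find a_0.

a_0 = 1/pi ∫_{-pi}^{pi} f(θ) dθ = 1/pi · (3*pi**2) = 3*pi.

3*pi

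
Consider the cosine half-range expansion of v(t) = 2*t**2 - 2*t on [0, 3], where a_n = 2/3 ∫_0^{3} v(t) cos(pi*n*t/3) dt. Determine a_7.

a_7 = 2/3 ∫_0^{3} (2*t**2 - 2*t) cos(7*pi*t/3) dt.
Integrating by parts twice (tabular method), an antiderivative of (2*t**2 - 2*t) cos(7*pi*t/3) is 6*t**2*sin(7*pi*t/3)/(7*pi) - 6*t*sin(7*pi*t/3)/(7*pi) + 36*t*cos(7*pi*t/3)/(49*pi**2) - 108*sin(7*pi*t/3)/(343*pi**3) - 18*cos(7*pi*t/3)/(49*pi**2); evaluating from 0 to 3: ∫_{0}^{3} (2*t**2 - 2*t) cos(7*pi*t/3) dt = (-90/(49*pi**2)) - (-18/(49*pi**2)) = -72/(49*pi**2).
Hence a_7 = (2/3)·(-72/(49*pi**2)) = -48/(49*pi**2).

-48/(49*pi**2)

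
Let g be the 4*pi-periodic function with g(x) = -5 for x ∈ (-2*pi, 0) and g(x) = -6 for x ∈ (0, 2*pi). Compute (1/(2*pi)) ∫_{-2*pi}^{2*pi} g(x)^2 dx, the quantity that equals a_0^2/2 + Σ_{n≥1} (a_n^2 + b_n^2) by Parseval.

61

(1/(2*pi)) ∫_{-2*pi}^{2*pi} g(x)^2 dx = (1/(2*pi)) · (122*pi) = 61.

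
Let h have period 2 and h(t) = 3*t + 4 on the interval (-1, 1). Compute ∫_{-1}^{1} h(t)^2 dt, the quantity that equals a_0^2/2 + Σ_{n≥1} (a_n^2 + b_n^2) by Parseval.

∫_{-1}^{1} h(t)^2 dt = 38.

38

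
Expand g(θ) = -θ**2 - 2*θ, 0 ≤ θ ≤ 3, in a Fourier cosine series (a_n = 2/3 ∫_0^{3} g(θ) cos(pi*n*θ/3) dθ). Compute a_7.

60/(49*pi**2)

a_7 = 2/3 ∫_0^{3} (-θ**2 - 2*θ) cos(7*pi*θ/3) dθ.
Integrating by parts twice (tabular method), an antiderivative of (-θ**2 - 2*θ) cos(7*pi*θ/3) is -3*θ**2*sin(7*pi*θ/3)/(7*pi) - 6*θ*sin(7*pi*θ/3)/(7*pi) - 18*θ*cos(7*pi*θ/3)/(49*pi**2) + 54*sin(7*pi*θ/3)/(343*pi**3) - 18*cos(7*pi*θ/3)/(49*pi**2); evaluating from 0 to 3: ∫_{0}^{3} (-θ**2 - 2*θ) cos(7*pi*θ/3) dθ = (72/(49*pi**2)) - (-18/(49*pi**2)) = 90/(49*pi**2).
Hence a_7 = (2/3)·(90/(49*pi**2)) = 60/(49*pi**2).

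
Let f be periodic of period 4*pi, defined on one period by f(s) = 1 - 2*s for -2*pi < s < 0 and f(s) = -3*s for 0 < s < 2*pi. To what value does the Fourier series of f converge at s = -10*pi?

1/2 - pi

s = -10*pi differs from s = -2*pi by -2 full period(s), and the series is 4*pi-periodic.
At s = -2*pi the one-sided limits are f(-2*pi^-) = -6*pi and f(-2*pi^+) = 1 + 4*pi.
By Dirichlet's theorem the series converges to their average, [(-6*pi) + (1 + 4*pi)]/2 = 1/2 - pi.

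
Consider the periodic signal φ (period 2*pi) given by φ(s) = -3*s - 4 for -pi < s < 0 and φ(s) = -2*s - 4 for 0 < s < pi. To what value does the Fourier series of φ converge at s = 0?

φ is continuous at s = 0 with value -4, so the series converges to -4 there.

-4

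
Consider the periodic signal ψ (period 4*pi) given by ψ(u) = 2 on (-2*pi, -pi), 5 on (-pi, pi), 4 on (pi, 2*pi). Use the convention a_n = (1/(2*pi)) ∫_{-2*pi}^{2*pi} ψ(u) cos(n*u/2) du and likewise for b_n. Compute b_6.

b_6 = (1/(2*pi)) ∫_{-2*pi}^{2*pi} ψ(u) sin(3*u) du.
Split the integral at the breakpoints.
Directly, an antiderivative of (2) sin(3*u) is -2*cos(3*u)/3; evaluating from -2*pi to -pi: ∫_{-2*pi}^{-pi} (2) sin(3*u) du = (2/3) - (-2/3) = 4/3.
Directly, an antiderivative of (5) sin(3*u) is -5*cos(3*u)/3; evaluating from -pi to pi: ∫_{-pi}^{pi} (5) sin(3*u) du = (5/3) - (5/3) = 0.
Directly, an antiderivative of (4) sin(3*u) is -4*cos(3*u)/3; evaluating from pi to 2*pi: ∫_{pi}^{2*pi} (4) sin(3*u) du = (-4/3) - (4/3) = -8/3.
Summing the pieces and multiplying by (1/(2*pi)) gives b_6 = -2/(3*pi).

-2/(3*pi)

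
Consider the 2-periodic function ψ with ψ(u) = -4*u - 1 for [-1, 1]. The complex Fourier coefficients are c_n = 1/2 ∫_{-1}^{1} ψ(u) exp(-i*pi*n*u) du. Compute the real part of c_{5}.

Since ψ is real-valued, Re(c_{5}) = 1/2 ∫_{-1}^{1} ψ(u) cos(5*pi*u) du = a_{5}/2.
Integrating by parts (boundary term plus one more integral), an antiderivative of (-4*u - 1) cos(5*pi*u) is -4*u*sin(5*pi*u)/(5*pi) - sin(5*pi*u)/(5*pi) - 4*cos(5*pi*u)/(25*pi**2); evaluating from -1 to 1: ∫_{-1}^{1} (-4*u - 1) cos(5*pi*u) du = (4/(25*pi**2)) - (4/(25*pi**2)) = 0.
Hence Re(c_{5}) = (1/2)·(0) = 0.

0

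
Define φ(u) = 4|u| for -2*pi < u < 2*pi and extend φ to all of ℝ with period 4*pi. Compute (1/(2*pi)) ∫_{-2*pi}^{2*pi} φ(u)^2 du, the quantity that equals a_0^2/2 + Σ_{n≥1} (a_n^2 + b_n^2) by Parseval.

128*pi**2/3

(1/(2*pi)) ∫_{-2*pi}^{2*pi} φ(u)^2 du = (1/(2*pi)) · (256*pi**3/3) = 128*pi**2/3.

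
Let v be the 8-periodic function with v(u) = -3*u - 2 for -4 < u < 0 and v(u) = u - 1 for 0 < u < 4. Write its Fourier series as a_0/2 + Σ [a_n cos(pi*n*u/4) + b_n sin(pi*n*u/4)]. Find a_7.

a_7 = 1/4 ∫_{-4}^{4} v(u) cos(7*pi*u/4) du.
Split the integral at the breakpoints.
Integrating by parts (boundary term plus one more integral), an antiderivative of (-3*u - 2) cos(7*pi*u/4) is -12*u*sin(7*pi*u/4)/(7*pi) - 8*sin(7*pi*u/4)/(7*pi) - 48*cos(7*pi*u/4)/(49*pi**2); evaluating from -4 to 0: ∫_{-4}^{0} (-3*u - 2) cos(7*pi*u/4) du = (-48/(49*pi**2)) - (48/(49*pi**2)) = -96/(49*pi**2).
Integrating by parts (boundary term plus one more integral), an antiderivative of (u - 1) cos(7*pi*u/4) is 4*u*sin(7*pi*u/4)/(7*pi) - 4*sin(7*pi*u/4)/(7*pi) + 16*cos(7*pi*u/4)/(49*pi**2); evaluating from 0 to 4: ∫_{0}^{4} (u - 1) cos(7*pi*u/4) du = (-16/(49*pi**2)) - (16/(49*pi**2)) = -32/(49*pi**2).
Summing the pieces and multiplying by (1/4) gives a_7 = -32/(49*pi**2).

-32/(49*pi**2)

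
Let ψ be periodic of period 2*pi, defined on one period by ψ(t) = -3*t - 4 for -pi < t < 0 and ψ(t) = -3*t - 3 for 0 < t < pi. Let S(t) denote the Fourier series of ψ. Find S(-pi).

t = -pi differs from t = pi by -1 full period(s), and the series is 2*pi-periodic.
At t = pi the one-sided limits are ψ(pi^-) = -3*pi - 3 and ψ(pi^+) = -4 + 3*pi.
By Dirichlet's theorem the series converges to their average, [(-3*pi - 3) + (-4 + 3*pi)]/2 = -7/2.

-7/2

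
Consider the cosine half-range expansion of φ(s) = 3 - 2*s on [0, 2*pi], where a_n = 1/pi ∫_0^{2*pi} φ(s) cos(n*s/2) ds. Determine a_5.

16/(25*pi)

a_5 = 1/pi ∫_0^{2*pi} (3 - 2*s) cos(5*s/2) ds.
Integrating by parts (boundary term plus one more integral), an antiderivative of (3 - 2*s) cos(5*s/2) is -4*s*sin(5*s/2)/5 + 6*sin(5*s/2)/5 - 8*cos(5*s/2)/25; evaluating from 0 to 2*pi: ∫_{0}^{2*pi} (3 - 2*s) cos(5*s/2) ds = (8/25) - (-8/25) = 16/25.
Hence a_5 = (1/pi)·(16/25) = 16/(25*pi).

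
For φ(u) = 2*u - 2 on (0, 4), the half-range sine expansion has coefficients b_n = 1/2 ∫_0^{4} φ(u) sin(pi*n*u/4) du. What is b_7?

b_7 = 1/2 ∫_0^{4} (2*u - 2) sin(7*pi*u/4) du.
Integrating by parts (boundary term plus one more integral), an antiderivative of (2*u - 2) sin(7*pi*u/4) is -8*u*cos(7*pi*u/4)/(7*pi) + 32*sin(7*pi*u/4)/(49*pi**2) + 8*cos(7*pi*u/4)/(7*pi); evaluating from 0 to 4: ∫_{0}^{4} (2*u - 2) sin(7*pi*u/4) du = (24/(7*pi)) - (8/(7*pi)) = 16/(7*pi).
Hence b_7 = (1/2)·(16/(7*pi)) = 8/(7*pi).

8/(7*pi)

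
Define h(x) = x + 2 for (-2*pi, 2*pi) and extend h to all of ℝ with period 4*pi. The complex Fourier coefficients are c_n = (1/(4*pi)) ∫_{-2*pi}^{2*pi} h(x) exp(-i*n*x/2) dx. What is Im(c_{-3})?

2/3

Since h is real-valued, Im(c_{-3}) = -(1/(4*pi)) ∫_{-2*pi}^{2*pi} h(x) sin(-3*x/2) dx = b_{3}/2.
Integrating by parts (boundary term plus one more integral), an antiderivative of (x + 2) sin(-3*x/2) is 2*x*cos(3*x/2)/3 - 4*sin(3*x/2)/9 + 4*cos(3*x/2)/3; evaluating from -2*pi to 2*pi: ∫_{-2*pi}^{2*pi} (x + 2) sin(-3*x/2) dx = (-4*pi/3 - 4/3) - (-4/3 + 4*pi/3) = -8*pi/3.
Hence Im(c_{-3}) = (-1/(4*pi))·(-8*pi/3) = 2/3.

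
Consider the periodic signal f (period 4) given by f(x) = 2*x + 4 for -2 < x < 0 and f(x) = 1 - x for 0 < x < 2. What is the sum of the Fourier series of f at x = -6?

-1/2

x = -6 differs from x = -2 by -1 full period(s), and the series is 4-periodic.
At x = -2 the one-sided limits are f(-2^-) = -1 and f(-2^+) = 0.
By Dirichlet's theorem the series converges to their average, [(-1) + (0)]/2 = -1/2.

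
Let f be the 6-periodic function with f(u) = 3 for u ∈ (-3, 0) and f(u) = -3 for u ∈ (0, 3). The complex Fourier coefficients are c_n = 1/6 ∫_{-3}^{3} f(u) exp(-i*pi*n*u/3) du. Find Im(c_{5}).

Since f is real-valued, Im(c_{5}) = -1/6 ∫_{-3}^{3} f(u) sin(5*pi*u/3) du = -b_{5}/2.
f is odd and sin(5*pi*u/3) is odd, so the integrand is even: ∫_{-3}^{3} f(u) sin(5*pi*u/3) du = 2∫_0^{3} f(u) sin(5*pi*u/3) du.
Directly, an antiderivative of (-3) sin(5*pi*u/3) is 9*cos(5*pi*u/3)/(5*pi); evaluating from 0 to 3: ∫_{0}^{3} (-3) sin(5*pi*u/3) du = (-9/(5*pi)) - (9/(5*pi)) = -18/(5*pi).
So ∫_{-3}^{3} f(u) sin(5*pi*u/3) du = -36/(5*pi).
Hence Im(c_{5}) = (-1/6)·(-36/(5*pi)) = 6/(5*pi).

6/(5*pi)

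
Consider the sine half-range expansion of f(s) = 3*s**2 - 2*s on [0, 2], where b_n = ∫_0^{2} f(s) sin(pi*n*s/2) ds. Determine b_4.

-4/pi

b_4 = ∫_0^{2} (3*s**2 - 2*s) sin(2*pi*s) ds.
Integrating by parts twice (tabular method), an antiderivative of (3*s**2 - 2*s) sin(2*pi*s) is -3*s**2*cos(2*pi*s)/(2*pi) + 3*s*sin(2*pi*s)/(2*pi**2) + s*cos(2*pi*s)/pi - sin(2*pi*s)/(2*pi**2) + 3*cos(2*pi*s)/(4*pi**3); evaluating from 0 to 2: ∫_{0}^{2} (3*s**2 - 2*s) sin(2*pi*s) ds = (-4/pi + 3/(4*pi**3)) - (3/(4*pi**3)) = -4/pi.
Hence b_4 = -4/pi.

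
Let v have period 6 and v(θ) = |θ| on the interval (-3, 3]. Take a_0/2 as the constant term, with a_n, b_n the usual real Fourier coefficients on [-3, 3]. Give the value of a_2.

a_2 = 1/3 ∫_{-3}^{3} v(θ) cos(2*pi*θ/3) dθ.
v is even and cos(2*pi*θ/3) is even, so the integrand is even and a_2 = 2/3 ∫_0^{3} v(θ) cos(2*pi*θ/3) dθ.
Integrating by parts (boundary term plus one more integral), an antiderivative of (θ) cos(2*pi*θ/3) is 3*θ*sin(2*pi*θ/3)/(2*pi) + 9*cos(2*pi*θ/3)/(4*pi**2); evaluating from 0 to 3: ∫_{0}^{3} (θ) cos(2*pi*θ/3) dθ = (9/(4*pi**2)) - (9/(4*pi**2)) = 0.
Hence a_2 = (2/3)·(0) = 0.

0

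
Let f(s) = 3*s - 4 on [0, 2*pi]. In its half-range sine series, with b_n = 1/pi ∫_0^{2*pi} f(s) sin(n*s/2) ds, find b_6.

b_6 = 1/pi ∫_0^{2*pi} (3*s - 4) sin(3*s) ds.
Integrating by parts (boundary term plus one more integral), an antiderivative of (3*s - 4) sin(3*s) is -s*cos(3*s) + sin(3*s)/3 + 4*cos(3*s)/3; evaluating from 0 to 2*pi: ∫_{0}^{2*pi} (3*s - 4) sin(3*s) ds = (4/3 - 2*pi) - (4/3) = -2*pi.
Hence b_6 = (1/pi)·(-2*pi) = -2.

-2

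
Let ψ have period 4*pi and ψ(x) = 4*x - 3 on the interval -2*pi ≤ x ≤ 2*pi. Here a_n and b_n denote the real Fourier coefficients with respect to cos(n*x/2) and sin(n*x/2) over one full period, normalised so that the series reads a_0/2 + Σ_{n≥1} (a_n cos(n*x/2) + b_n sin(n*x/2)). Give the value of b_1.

b_1 = (1/(2*pi)) ∫_{-2*pi}^{2*pi} ψ(x) sin(x/2) dx.
Integrating by parts (boundary term plus one more integral), an antiderivative of (4*x - 3) sin(x/2) is -8*x*cos(x/2) + 16*sin(x/2) + 6*cos(x/2); evaluating from -2*pi to 2*pi: ∫_{-2*pi}^{2*pi} (4*x - 3) sin(x/2) dx = (-6 + 16*pi) - (-16*pi - 6) = 32*pi.
Hence b_1 = (1/(2*pi))·(32*pi) = 16.

16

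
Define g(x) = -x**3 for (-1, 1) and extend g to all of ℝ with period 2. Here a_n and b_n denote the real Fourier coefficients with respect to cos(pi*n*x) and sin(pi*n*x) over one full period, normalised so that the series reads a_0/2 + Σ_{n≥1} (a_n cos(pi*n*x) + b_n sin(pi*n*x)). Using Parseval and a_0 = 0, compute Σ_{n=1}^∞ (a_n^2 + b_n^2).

Parseval: a_0^2/2 + Σ_{n≥1} (a_n^2+b_n^2) = ∫_{-1}^{1} g(x)^2 dx = 2/7.
Subtract a_0^2/2 = 0: Σ (a_n^2+b_n^2) = 2/7.

2/7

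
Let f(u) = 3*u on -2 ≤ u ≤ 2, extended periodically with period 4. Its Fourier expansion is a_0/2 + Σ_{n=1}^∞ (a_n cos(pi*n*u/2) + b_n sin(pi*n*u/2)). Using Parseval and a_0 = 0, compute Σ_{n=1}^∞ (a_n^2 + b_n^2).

Parseval: a_0^2/2 + Σ_{n≥1} (a_n^2+b_n^2) = 1/2 ∫_{-2}^{2} f(u)^2 du = 24.
Subtract a_0^2/2 = 0: Σ (a_n^2+b_n^2) = 24.

24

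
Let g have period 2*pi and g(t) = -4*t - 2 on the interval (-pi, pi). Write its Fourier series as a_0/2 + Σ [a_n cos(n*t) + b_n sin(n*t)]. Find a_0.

-4

a_0 = 1/pi ∫_{-pi}^{pi} g(t) dt = 1/pi · (-4*pi) = -4.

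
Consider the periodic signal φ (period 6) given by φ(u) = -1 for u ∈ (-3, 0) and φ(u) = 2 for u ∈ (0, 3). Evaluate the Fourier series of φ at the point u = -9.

1/2

u = -9 differs from u = -3 by -1 full period(s), and the series is 6-periodic.
At u = -3 the one-sided limits are φ(-3^-) = 2 and φ(-3^+) = -1.
By Dirichlet's theorem the series converges to their average, [(2) + (-1)]/2 = 1/2.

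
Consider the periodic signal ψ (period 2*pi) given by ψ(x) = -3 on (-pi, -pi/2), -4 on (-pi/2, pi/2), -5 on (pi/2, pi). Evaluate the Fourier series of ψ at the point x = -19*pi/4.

x = -19*pi/4 differs from x = -3*pi/4 by -2 full period(s), and the series is 2*pi-periodic.
ψ is continuous at x = -3*pi/4 with value -3, so the series converges to -3 there.

-3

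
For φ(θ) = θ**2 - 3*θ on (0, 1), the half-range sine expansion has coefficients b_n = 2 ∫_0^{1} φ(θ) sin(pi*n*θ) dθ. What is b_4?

b_4 = 2 ∫_0^{1} (θ**2 - 3*θ) sin(4*pi*θ) dθ.
Integrating by parts twice (tabular method), an antiderivative of (θ**2 - 3*θ) sin(4*pi*θ) is -θ**2*cos(4*pi*θ)/(4*pi) + θ*sin(4*pi*θ)/(8*pi**2) + 3*θ*cos(4*pi*θ)/(4*pi) - 3*sin(4*pi*θ)/(16*pi**2) + cos(4*pi*θ)/(32*pi**3); evaluating from 0 to 1: ∫_{0}^{1} (θ**2 - 3*θ) sin(4*pi*θ) dθ = ((1 + 16*pi**2)/(32*pi**3)) - (1/(32*pi**3)) = 1/(2*pi).
Hence b_4 = 2·(1/(2*pi)) = 1/pi.

1/pi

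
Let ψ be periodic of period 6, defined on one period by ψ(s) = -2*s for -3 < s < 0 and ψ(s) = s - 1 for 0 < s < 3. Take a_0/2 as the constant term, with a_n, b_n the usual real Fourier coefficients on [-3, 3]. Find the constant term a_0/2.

a_0 = 1/3 ∫_{-3}^{3} ψ(s) ds = 1/3 · (21/2) = 7/2.
So the constant term a_0/2 = 7/4.

7/4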